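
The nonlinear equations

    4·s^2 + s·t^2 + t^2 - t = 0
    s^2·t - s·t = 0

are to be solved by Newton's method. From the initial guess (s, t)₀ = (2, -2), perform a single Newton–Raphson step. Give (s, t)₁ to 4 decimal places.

At (2, -2): F = (30.0000, -4.0000).
Jacobian J = [[8·s + t^2, 2·s·t + 2·t - 1], [2·s·t - t, s^2 - s]].
At the point, J = [[20.0000, -13.0000], [-6.0000, 2.0000]] (det J = -38.0000).
Solving J·Δ = −F gives Δ = (0.2105, 2.6316).
Then the next iterate is (s, t)₁ = (2.2105, 0.6316).

(2.2105, 0.6316)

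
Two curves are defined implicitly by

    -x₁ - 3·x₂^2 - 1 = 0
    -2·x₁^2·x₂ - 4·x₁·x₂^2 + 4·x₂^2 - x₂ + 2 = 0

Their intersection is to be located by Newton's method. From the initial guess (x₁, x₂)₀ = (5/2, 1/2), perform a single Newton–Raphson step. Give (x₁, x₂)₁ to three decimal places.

(-40.250, 13.333)

At (5/2, 1/2): F = (-4.250, -6.250).
Jacobian J = [[-1, -6·x₂], [-4·x₁·x₂ - 4·x₂^2, -2·x₁^2 - 8·x₁·x₂ + 8·x₂ - 1]].
At the point, J = [[-1.000, -3.000], [-6.000, -19.500]] (det J = 1.500).
Solving J·Δ = −F gives Δ = (-42.750, 12.833).
Then the next iterate is (x₁, x₂)₁ = (-40.250, 13.333).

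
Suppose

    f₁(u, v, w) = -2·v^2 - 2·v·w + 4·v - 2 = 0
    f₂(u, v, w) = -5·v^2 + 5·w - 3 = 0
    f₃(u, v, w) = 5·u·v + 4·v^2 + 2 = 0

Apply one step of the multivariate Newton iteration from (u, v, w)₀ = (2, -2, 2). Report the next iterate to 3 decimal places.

(1.770, -1.950, 4.400)

At (2, -2, 2): F = (-10.000, -13.000, -2.000).
Jacobian J = [[0, -4·v - 2·w + 4, -2·v], [0, -10·v, 5], [5·v, 5·u + 8·v, 0]].
At the point, J = [[0.000, 8.000, 4.000], [0.000, 20.000, 5.000], [-10.000, -6.000, 0.000]] (det J = 400.000).
Solving J·Δ = −F gives Δ = (-0.230, 0.050, 2.400).
Then the next iterate is (u, v, w)₁ = (1.770, -1.950, 4.400).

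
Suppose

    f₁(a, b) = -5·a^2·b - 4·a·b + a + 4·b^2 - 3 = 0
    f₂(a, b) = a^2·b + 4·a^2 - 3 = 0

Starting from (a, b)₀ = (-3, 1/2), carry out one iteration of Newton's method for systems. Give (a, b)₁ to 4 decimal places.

(-1.6393, 0.4155)

At (-3, 1/2): F = (-21.5000, 37.5000).
Jacobian J = [[-10·a·b - 4·b + 1, -5·a^2 - 4·a + 8·b], [2·a·b + 8·a, a^2]].
At the point, J = [[14.0000, -29.0000], [-27.0000, 9.0000]] (det J = -657.0000).
Solving J·Δ = −F gives Δ = (1.3607, -0.0845).
Then the next iterate is (a, b)₁ = (-1.6393, 0.4155).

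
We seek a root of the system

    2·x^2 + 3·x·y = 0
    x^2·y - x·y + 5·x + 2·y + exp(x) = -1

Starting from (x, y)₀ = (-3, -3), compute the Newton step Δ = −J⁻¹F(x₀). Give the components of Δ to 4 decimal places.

At (-3, -3): F = (45.0000, -55.950213).
Jacobian J = [[4·x + 3·y, 3·x], [2·x·y - y + exp(x) + 5, x^2 - x + 2]].
At the point, J = [[-21.0000, -9.0000], [26.049787, 14.0000]] (det J = -59.551916).
Solving J·Δ = −F gives Δ = (2.1233, 0.0456).

(2.1233, 0.0456)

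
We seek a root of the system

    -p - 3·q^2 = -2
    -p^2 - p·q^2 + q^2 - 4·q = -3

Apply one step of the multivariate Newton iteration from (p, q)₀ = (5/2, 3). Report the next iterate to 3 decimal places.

(1.831, 1.509)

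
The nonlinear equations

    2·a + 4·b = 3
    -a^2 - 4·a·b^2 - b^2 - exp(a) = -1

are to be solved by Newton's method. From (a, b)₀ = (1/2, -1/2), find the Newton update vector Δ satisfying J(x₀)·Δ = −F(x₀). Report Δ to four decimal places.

At (1/2, -1/2): F = (-4.0000, -1.648721).
Jacobian J = [[2, 4], [-2·a - 4·b^2 - exp(a), -8·a·b - 2·b]].
At the point, J = [[2.0000, 4.0000], [-3.648721, 3.0000]] (det J = 20.594885).
Solving J·Δ = −F gives Δ = (0.2624, 0.8688).

(0.2624, 0.8688)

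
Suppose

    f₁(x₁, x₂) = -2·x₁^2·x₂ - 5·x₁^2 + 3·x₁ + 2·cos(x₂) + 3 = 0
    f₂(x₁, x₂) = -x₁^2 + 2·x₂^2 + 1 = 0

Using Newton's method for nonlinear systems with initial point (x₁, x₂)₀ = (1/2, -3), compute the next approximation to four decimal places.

At (1/2, -3): F = (2.770015, 18.7500).
Jacobian J = [[-4·x₁·x₂ - 10·x₁ + 3, -2·x₁^2 - 2·sin(x₂)], [-2·x₁, 4·x₂]].
At the point, J = [[4.0000, -0.217760], [-1.0000, -12.0000]] (det J = -48.217760).
Solving J·Δ = −F gives Δ = (-0.6047, 1.6129).
Then the next iterate is (x₁, x₂)₁ = (-0.1047, -1.3871).

(-0.1047, -1.3871)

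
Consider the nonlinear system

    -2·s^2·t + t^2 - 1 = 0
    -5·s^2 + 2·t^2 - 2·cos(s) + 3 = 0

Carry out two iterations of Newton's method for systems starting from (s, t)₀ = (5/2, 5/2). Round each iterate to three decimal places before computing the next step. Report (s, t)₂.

At (5/2, 5/2): F = (-26.000, -14.14771).
Jacobian J = [[-4·s·t, -2·s^2 + 2·t], [-10·s + 2·sin(s), 4·t]].
At the point, J = [[-25.000, -7.500], [-23.80306, 10.000]] (det J = -428.52292).
Solving J·Δ = −F gives Δ = (-0.854, -0.619).
Then the next iterate is (s, t)₁ = (1.646, 1.881).
Round to (1.646, 1.881) and repeat: F = (-7.65429, -3.31999), J = [[-12.38450, -1.65663], [-14.46565, 7.524]].
Δ = (-0.539, -0.594), so (s, t)₂ = (1.107, 1.287).

(1.107, 1.287)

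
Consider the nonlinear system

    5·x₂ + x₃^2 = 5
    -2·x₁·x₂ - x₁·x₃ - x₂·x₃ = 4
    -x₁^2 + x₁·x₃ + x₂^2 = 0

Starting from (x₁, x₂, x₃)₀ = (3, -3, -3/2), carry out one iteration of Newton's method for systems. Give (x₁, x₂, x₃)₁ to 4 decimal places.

(0.2333, -4.5000, -9.9167)

At (3, -3, -3/2): F = (-17.7500, 14.0000, -4.5000).
Jacobian J = [[0, 5, 2·x₃], [-2·x₂ - x₃, -2·x₁ - x₃, -x₁ - x₂], [-2·x₁ + x₃, 2·x₂, x₁]].
At the point, J = [[0.0000, 5.0000, -3.0000], [7.5000, -4.5000, 0.0000], [-7.5000, -6.0000, 3.0000]] (det J = 123.7500).
Solving J·Δ = −F gives Δ = (-2.7667, -1.5000, -8.4167).
Then the next iterate is (x₁, x₂, x₃)₁ = (0.2333, -4.5000, -9.9167).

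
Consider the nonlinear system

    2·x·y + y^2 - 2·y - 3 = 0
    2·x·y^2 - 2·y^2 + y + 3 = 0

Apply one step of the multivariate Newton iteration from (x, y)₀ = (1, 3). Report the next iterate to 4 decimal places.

(0.7059, 2.2941)

At (1, 3): F = (6.0000, 6.0000).
Jacobian J = [[2·y, 2·x + 2·y - 2], [2·y^2, 4·x·y - 4·y + 1]].
At the point, J = [[6.0000, 6.0000], [18.0000, 1.0000]] (det J = -102.0000).
Solving J·Δ = −F gives Δ = (-0.2941, -0.7059).
Then the next iterate is (x, y)₁ = (0.7059, 2.2941).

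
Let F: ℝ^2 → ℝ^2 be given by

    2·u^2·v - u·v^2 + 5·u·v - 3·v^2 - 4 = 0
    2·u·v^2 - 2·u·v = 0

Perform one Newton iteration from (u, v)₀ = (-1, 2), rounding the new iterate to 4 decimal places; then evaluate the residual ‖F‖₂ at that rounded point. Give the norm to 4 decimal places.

5.2601

At (-1, 2): F = (-18.0000, -4.0000).
Jacobian J = [[4·u·v - v^2 + 5·v, 2·u^2 - 2·u·v + 5·u - 6·v], [2·v^2 - 2·v, 4·u·v - 2·u]].
At the point, J = [[-2.0000, -11.0000], [4.0000, -6.0000]] (det J = 56.0000).
Solving J·Δ = −F gives Δ = (-1.1429, -1.4286).
Then the next iterate is (u, v)₁ = (-2.1429, 0.5714).
Re-evaluating at (-2.1429, 0.5714): F = (-5.154346, 1.049601), so ‖F‖₂ = 5.2601.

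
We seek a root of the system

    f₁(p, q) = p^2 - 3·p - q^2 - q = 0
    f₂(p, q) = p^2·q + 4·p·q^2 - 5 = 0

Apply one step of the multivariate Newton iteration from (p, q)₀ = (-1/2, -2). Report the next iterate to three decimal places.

At (-1/2, -2): F = (-0.250, -13.500).
Jacobian J = [[2·p - 3, -2·q - 1], [2·p·q + 4·q^2, p^2 + 8·p·q]].
At the point, J = [[-4.000, 3.000], [18.000, 8.250]] (det J = -87.000).
Solving J·Δ = −F gives Δ = (0.442, 0.672).
Then the next iterate is (p, q)₁ = (-0.058, -1.328).

(-0.058, -1.328)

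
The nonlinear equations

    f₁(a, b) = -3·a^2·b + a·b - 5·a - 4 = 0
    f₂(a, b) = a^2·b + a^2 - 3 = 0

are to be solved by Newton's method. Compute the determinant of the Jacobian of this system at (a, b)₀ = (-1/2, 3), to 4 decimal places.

-3.2500

J = [[-6·a·b + b - 5, -3·a^2 + a], [2·a·b + 2·a, a^2]].
At the point, J = [[7.0000, -1.2500], [-4.0000, 0.2500]].
det J = -3.2500.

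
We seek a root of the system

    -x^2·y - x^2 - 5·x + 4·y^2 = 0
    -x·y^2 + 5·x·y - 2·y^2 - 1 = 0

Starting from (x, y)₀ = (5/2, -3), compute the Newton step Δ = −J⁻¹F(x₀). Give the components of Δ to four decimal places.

At (5/2, -3): F = (36.0000, -79.0000).
Jacobian J = [[-2·x·y - 2·x - 5, -x^2 + 8·y], [-y^2 + 5·y, -2·x·y + 5·x - 4·y]].
At the point, J = [[5.0000, -30.2500], [-24.0000, 39.5000]] (det J = -528.5000).
Solving J·Δ = −F gives Δ = (-1.8311, 0.8874).

(-1.8311, 0.8874)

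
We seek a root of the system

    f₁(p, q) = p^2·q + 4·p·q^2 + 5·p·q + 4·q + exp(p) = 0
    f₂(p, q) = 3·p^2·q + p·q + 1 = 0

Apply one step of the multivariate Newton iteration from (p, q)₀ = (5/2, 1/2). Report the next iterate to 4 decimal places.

(1.1091, 0.4766)

At (5/2, 1/2): F = (26.057494, 11.6250).
Jacobian J = [[2·p·q + 4·q^2 + 5·q + exp(p), p^2 + 8·p·q + 5·p + 4], [6·p·q + q, 3·p^2 + p]].
At the point, J = [[18.182494, 32.7500], [8.0000, 21.2500]] (det J = 124.377997).
Solving J·Δ = −F gives Δ = (-1.3909, -0.0234).
Then the next iterate is (p, q)₁ = (1.1091, 0.4766).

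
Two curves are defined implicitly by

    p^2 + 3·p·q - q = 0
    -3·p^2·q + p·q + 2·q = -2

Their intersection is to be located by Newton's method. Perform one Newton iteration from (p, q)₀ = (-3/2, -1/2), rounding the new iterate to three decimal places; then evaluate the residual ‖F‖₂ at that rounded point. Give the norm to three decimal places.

At (-3/2, -1/2): F = (5.000, 5.125).
Jacobian J = [[2·p + 3·q, 3·p - 1], [-6·p·q + q, -3·p^2 + p + 2]].
At the point, J = [[-4.500, -5.500], [-5.000, -6.250]] (det J = 0.625).
Solving J·Δ = −F gives Δ = (4.900, -3.100).
Then the next iterate is (p, q)₁ = (3.400, -3.600).
Re-evaluating at (3.400, -3.600): F = (-21.560, 107.408), so ‖F‖₂ = 109.551.

109.551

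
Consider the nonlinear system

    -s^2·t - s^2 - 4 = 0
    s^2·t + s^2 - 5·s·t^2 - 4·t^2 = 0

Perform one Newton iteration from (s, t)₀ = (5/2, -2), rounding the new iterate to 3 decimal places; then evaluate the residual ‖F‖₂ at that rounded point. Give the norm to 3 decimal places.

11.533

At (5/2, -2): F = (2.250, -72.250).
Jacobian J = [[-2·s·t - 2·s, -s^2], [2·s·t + 2·s - 5·t^2, s^2 - 10·s·t - 8·t]].
At the point, J = [[5.000, -6.250], [-25.000, 72.250]] (det J = 205.000).
Solving J·Δ = −F gives Δ = (1.410, 1.488).
Then the next iterate is (s, t)₁ = (3.910, -0.512).
Re-evaluating at (3.910, -0.512): F = (-11.46059, 1.28710), so ‖F‖₂ = 11.533.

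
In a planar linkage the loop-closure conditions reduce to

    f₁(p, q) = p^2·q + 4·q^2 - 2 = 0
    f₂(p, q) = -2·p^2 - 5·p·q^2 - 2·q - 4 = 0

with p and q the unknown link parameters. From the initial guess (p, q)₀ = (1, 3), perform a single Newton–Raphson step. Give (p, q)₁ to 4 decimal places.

(0.7667, 1.5760)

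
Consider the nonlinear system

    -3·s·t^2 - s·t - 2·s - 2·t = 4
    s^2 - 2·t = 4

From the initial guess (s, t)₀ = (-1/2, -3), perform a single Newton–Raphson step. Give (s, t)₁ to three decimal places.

(-0.346, -1.952)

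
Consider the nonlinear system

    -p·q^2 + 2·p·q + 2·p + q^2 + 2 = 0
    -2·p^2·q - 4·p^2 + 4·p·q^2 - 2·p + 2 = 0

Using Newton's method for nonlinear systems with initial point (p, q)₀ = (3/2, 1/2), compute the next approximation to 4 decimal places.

At (3/2, 1/2): F = (6.3750, -10.7500).
Jacobian J = [[-q^2 + 2·q + 2, -2·p·q + 2·p + 2·q], [-4·p·q - 8·p + 4·q^2 - 2, -2·p^2 + 8·p·q]].
At the point, J = [[2.7500, 2.5000], [-16.0000, 1.5000]] (det J = 44.1250).
Solving J·Δ = −F gives Δ = (-0.8258, -1.6416).
Then the next iterate is (p, q)₁ = (0.6742, -1.1416).

(0.6742, -1.1416)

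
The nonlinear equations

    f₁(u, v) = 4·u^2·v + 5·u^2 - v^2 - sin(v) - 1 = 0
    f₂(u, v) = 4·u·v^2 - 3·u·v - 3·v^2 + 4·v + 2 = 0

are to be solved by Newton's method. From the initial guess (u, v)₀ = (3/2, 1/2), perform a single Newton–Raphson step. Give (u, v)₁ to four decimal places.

(1.1924, -0.5615)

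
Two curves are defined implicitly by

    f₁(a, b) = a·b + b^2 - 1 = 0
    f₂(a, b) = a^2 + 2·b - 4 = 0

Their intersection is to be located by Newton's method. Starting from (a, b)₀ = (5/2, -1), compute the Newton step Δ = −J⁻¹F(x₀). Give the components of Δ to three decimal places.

At (5/2, -1): F = (-2.500, 0.250).
Jacobian J = [[b, a + 2·b], [2·a, 2]].
At the point, J = [[-1.000, 0.500], [5.000, 2.000]] (det J = -4.500).
Solving J·Δ = −F gives Δ = (-1.139, 2.722).

(-1.139, 2.722)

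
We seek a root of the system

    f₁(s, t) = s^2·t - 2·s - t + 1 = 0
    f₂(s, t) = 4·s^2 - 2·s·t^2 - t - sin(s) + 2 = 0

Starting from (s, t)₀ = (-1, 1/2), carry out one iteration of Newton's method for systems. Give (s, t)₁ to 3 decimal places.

At (-1, 1/2): F = (3.000, 6.84147).
Jacobian J = [[2·s·t - 2, s^2 - 1], [8·s - 2·t^2 - cos(s), -4·s·t - 1]].
At the point, J = [[-3.000, 0.000], [-9.04030, 1.000]] (det J = -3.000).
Solving J·Δ = −F gives Δ = (1.000, 2.199).
Then the next iterate is (s, t)₁ = (0.000, 2.699).

(0.000, 2.699)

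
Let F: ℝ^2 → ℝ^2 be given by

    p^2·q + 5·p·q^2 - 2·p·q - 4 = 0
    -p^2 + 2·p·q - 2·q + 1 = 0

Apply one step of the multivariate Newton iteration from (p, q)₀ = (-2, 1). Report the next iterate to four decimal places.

(-1.0769, 0.4231)

At (-2, 1): F = (-6.0000, -9.0000).
Jacobian J = [[2·p·q + 5·q^2 - 2·q, p^2 + 10·p·q - 2·p], [-2·p + 2·q, 2·p - 2]].
At the point, J = [[-1.0000, -12.0000], [6.0000, -6.0000]] (det J = 78.0000).
Solving J·Δ = −F gives Δ = (0.9231, -0.5769).
Then the next iterate is (p, q)₁ = (-1.0769, 0.4231).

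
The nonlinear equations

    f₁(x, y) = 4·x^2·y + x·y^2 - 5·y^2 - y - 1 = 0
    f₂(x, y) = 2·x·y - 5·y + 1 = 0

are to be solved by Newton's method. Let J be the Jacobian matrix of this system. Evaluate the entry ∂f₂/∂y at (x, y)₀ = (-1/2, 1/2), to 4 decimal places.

∂f₂/∂y = 2·x - 5.
At (-1/2, 1/2) this is -6.0000.

-6.0000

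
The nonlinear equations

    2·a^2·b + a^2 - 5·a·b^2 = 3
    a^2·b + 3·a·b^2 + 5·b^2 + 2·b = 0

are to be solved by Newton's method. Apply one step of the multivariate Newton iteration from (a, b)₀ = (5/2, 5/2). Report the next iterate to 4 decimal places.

(1.2443, 1.6589)

At (5/2, 5/2): F = (-43.6250, 98.7500).
Jacobian J = [[4·a·b + 2·a - 5·b^2, 2·a^2 - 10·a·b], [2·a·b + 3·b^2, a^2 + 6·a·b + 10·b + 2]].
At the point, J = [[-1.2500, -50.0000], [31.2500, 70.7500]] (det J = 1474.0625).
Solving J·Δ = −F gives Δ = (-1.2557, -0.8411).
Then the next iterate is (a, b)₁ = (1.2443, 1.6589).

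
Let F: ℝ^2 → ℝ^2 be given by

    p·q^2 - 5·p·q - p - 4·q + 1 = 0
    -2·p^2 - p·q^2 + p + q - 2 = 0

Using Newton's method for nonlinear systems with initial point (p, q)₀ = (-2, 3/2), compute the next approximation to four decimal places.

(-0.8000, 1.2000)

At (-2, 3/2): F = (7.5000, -6.0000).
Jacobian J = [[q^2 - 5·q - 1, 2·p·q - 5·p - 4], [-4·p - q^2 + 1, -2·p·q + 1]].
At the point, J = [[-6.2500, 0.0000], [6.7500, 7.0000]] (det J = -43.7500).
Solving J·Δ = −F gives Δ = (1.2000, -0.3000).
Then the next iterate is (p, q)₁ = (-0.8000, 1.2000).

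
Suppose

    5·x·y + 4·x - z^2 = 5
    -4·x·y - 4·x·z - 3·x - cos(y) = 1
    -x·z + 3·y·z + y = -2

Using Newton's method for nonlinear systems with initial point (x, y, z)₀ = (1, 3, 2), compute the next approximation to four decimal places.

(0.4989, 1.6493, 0.4316)

At (1, 3, 2): F = (10.0000, -23.010008, 21.0000).
Jacobian J = [[5·y + 4, 5·x, -2·z], [-4·y - 4·z - 3, -4·x + sin(y), -4·x], [-z, 3·z + 1, -x + 3·y]].
At the point, J = [[19.0000, 5.0000, -4.0000], [-23.0000, -3.858880, -4.0000], [-2.0000, 7.0000, 8.0000]] (det J = 1580.321281).
Solving J·Δ = −F gives Δ = (-0.5011, -1.3507, -1.5684).
Then the next iterate is (x, y, z)₁ = (0.4989, 1.6493, 0.4316).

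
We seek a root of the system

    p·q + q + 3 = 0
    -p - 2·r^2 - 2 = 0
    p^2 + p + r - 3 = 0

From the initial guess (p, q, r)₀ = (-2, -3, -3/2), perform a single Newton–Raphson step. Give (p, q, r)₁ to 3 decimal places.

(-2.618, 4.853, -0.853)

At (-2, -3, -3/2): F = (6.000, -4.500, -2.500).
Jacobian J = [[q, p + 1, 0], [-1, 0, -4·r], [2·p + 1, 0, 1]].
At the point, J = [[-3.000, -1.000, 0.000], [-1.000, 0.000, 6.000], [-3.000, 0.000, 1.000]] (det J = 17.000).
Solving J·Δ = −F gives Δ = (-0.618, 7.853, 0.647).
Then the next iterate is (p, q, r)₁ = (-2.618, 4.853, -0.853).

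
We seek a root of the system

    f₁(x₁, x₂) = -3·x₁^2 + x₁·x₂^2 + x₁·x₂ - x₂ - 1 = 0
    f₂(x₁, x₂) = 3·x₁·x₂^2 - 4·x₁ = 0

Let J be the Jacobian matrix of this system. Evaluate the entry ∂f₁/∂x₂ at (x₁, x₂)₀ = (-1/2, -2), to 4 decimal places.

∂f₁/∂x₂ = 2·x₁·x₂ + x₁ - 1.
At (-1/2, -2) this is 0.5000.

0.5000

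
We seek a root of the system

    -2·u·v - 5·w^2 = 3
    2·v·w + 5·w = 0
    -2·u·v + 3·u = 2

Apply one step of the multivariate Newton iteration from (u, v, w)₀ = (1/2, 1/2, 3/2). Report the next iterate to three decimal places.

At (1/2, 1/2, 3/2): F = (-14.750, 9.000, -1.000).
Jacobian J = [[-2·v, -2·u, -10·w], [0, 2·w, 2·v + 5], [-2·v + 3, -2·u, 0]].
At the point, J = [[-1.000, -1.000, -15.000], [0.000, 3.000, 6.000], [2.000, -1.000, 0.000]] (det J = 72.000).
Solving J·Δ = −F gives Δ = (-0.104, -1.208, -0.896).
Then the next iterate is (u, v, w)₁ = (0.396, -0.708, 0.604).

(0.396, -0.708, 0.604)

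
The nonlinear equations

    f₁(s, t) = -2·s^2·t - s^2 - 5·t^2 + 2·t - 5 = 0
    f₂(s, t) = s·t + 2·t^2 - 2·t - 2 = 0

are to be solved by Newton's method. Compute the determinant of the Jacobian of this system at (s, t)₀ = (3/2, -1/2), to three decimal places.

J = [[-4·s·t - 2·s, -2·s^2 - 10·t + 2], [t, s + 4·t - 2]].
At the point, J = [[0.000, 2.500], [-0.500, -2.500]].
det J = 1.250.

1.250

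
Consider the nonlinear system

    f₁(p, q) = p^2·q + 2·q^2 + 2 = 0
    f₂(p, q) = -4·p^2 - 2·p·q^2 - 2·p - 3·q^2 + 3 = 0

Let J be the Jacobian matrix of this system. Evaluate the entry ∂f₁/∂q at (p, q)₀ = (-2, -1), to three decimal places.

∂f₁/∂q = p^2 + 4·q.
At (-2, -1) this is 0.000.

0.000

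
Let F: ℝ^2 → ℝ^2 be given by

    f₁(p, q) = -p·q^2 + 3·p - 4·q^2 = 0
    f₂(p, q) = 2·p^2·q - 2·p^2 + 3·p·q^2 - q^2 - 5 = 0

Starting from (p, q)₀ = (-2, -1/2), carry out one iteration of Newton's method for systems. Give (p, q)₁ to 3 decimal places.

(1.810, -2.488)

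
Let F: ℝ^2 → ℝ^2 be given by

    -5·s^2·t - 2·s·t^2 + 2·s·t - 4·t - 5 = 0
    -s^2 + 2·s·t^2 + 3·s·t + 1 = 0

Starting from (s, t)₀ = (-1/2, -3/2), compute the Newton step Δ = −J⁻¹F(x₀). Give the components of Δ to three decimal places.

(1.274, -1.349)

At (-1/2, -3/2): F = (6.625, 0.750).
Jacobian J = [[-10·s·t - 2·t^2 + 2·t, -5·s^2 - 4·s·t + 2·s - 4], [-2·s + 2·t^2 + 3·t, 4·s·t + 3·s]].
At the point, J = [[-15.000, -9.250], [1.000, 1.500]] (det J = -13.250).
Solving J·Δ = −F gives Δ = (1.274, -1.349).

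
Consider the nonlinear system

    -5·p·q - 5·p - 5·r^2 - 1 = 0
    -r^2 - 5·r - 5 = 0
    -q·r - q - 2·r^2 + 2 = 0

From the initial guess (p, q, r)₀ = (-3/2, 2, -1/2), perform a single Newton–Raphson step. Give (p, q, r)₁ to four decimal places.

At (-3/2, 2, -1/2): F = (20.2500, -2.7500, 0.5000).
Jacobian J = [[-5·q - 5, -5·p, -10·r], [0, 0, -2·r - 5], [0, -r - 1, -q - 4·r]].
At the point, J = [[-15.0000, 7.5000, 5.0000], [0.0000, 0.0000, -4.0000], [0.0000, -0.5000, 0.0000]] (det J = 30.0000).
Solving J·Δ = −F gives Δ = (1.6208, 1.0000, -0.6875).
Then the next iterate is (p, q, r)₁ = (0.1208, 3.0000, -1.1875).

(0.1208, 3.0000, -1.1875)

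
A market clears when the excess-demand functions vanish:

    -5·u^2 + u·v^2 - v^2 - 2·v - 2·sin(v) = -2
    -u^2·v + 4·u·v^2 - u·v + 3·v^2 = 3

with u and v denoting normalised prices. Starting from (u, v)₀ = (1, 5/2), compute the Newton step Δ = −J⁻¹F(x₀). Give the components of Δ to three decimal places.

At (1, 5/2): F = (-9.19694, 35.750).
Jacobian J = [[-10·u + v^2, 2·u·v - 2·v - 2·cos(v) - 2], [-2·u·v + 4·v^2 - v, -u^2 + 8·u·v - u + 6·v]].
At the point, J = [[-3.750, -0.39771], [17.500, 33.000]] (det J = -116.79003).
Solving J·Δ = −F gives Δ = (-2.477, 0.230).

(-2.477, 0.230)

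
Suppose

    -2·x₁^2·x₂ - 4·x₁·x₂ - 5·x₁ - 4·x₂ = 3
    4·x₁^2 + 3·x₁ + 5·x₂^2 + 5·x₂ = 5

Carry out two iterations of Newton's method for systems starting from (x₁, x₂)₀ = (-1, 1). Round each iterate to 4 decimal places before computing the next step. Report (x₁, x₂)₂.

(-0.8424, 0.5913)

At (-1, 1): F = (0.0000, 6.0000).
Jacobian J = [[-4·x₁·x₂ - 4·x₂ - 5, -2·x₁^2 - 4·x₁ - 4], [8·x₁ + 3, 10·x₂ + 5]].
At the point, J = [[-5.0000, -2.0000], [-5.0000, 15.0000]] (det J = -85.0000).
Solving J·Δ = −F gives Δ = (0.1412, -0.3529).
Then the next iterate is (x₁, x₂)₁ = (-0.8588, 0.6471).
Round to (-0.8588, 0.6471) and repeat: F = (-0.026003, 0.702942), J = [[-5.365482, -2.039875], [-3.8704, 11.4710]].
Δ = (0.0164, -0.0558), so (x₁, x₂)₂ = (-0.8424, 0.5913).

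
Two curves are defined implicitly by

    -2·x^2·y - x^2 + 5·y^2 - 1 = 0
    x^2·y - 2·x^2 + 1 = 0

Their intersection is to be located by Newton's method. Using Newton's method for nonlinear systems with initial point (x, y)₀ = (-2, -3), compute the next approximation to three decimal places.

(-1.315, -1.676)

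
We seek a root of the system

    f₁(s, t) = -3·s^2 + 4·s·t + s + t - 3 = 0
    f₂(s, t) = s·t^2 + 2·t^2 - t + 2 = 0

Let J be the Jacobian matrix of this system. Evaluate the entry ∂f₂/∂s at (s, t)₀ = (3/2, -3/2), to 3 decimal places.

2.250

∂f₂/∂s = t^2.
At (3/2, -3/2) this is 2.250.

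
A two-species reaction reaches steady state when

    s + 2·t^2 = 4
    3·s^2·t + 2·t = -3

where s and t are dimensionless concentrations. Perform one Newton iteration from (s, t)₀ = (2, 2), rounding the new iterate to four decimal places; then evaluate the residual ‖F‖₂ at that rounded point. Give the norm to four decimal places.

10.5269

At (2, 2): F = (6.0000, 31.0000).
Jacobian J = [[1, 4·t], [6·s·t, 3·s^2 + 2]].
At the point, J = [[1.0000, 8.0000], [24.0000, 14.0000]] (det J = -178.0000).
Solving J·Δ = −F gives Δ = (-0.9213, -0.6348).
Then the next iterate is (s, t)₁ = (1.0787, 1.3652).
Re-evaluating at (1.0787, 1.3652): F = (0.806242, 10.496014), so ‖F‖₂ = 10.5269.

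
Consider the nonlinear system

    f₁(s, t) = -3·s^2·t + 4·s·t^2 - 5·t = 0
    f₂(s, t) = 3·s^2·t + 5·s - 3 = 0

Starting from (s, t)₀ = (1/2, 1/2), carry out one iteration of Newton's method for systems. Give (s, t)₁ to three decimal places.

At (1/2, 1/2): F = (-2.375, -0.125).
Jacobian J = [[-6·s·t + 4·t^2, -3·s^2 + 8·s·t - 5], [6·s·t + 5, 3·s^2]].
At the point, J = [[-0.500, -3.750], [6.500, 0.750]] (det J = 24.000).
Solving J·Δ = −F gives Δ = (0.094, -0.646).
Then the next iterate is (s, t)₁ = (0.594, -0.146).

(0.594, -0.146)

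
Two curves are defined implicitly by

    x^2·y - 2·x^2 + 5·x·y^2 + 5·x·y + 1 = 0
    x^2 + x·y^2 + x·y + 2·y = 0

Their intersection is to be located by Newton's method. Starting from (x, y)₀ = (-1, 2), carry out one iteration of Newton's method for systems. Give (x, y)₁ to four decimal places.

(-11.5000, -12.3333)

At (-1, 2): F = (-29.0000, -1.0000).
Jacobian J = [[2·x·y - 4·x + 5·y^2 + 5·y, x^2 + 10·x·y + 5·x], [2·x + y^2 + y, 2·x·y + x + 2]].
At the point, J = [[30.0000, -24.0000], [4.0000, -3.0000]] (det J = 6.0000).
Solving J·Δ = −F gives Δ = (-10.5000, -14.3333).
Then the next iterate is (x, y)₁ = (-11.5000, -12.3333).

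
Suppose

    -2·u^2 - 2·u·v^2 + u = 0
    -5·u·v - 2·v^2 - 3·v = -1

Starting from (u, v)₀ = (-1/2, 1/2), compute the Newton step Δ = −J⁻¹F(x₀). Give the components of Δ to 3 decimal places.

(0.433, -0.333)

At (-1/2, 1/2): F = (-0.750, 0.250).
Jacobian J = [[-4·u - 2·v^2 + 1, -4·u·v], [-5·v, -5·u - 4·v - 3]].
At the point, J = [[2.500, 1.000], [-2.500, -2.500]] (det J = -3.750).
Solving J·Δ = −F gives Δ = (0.433, -0.333).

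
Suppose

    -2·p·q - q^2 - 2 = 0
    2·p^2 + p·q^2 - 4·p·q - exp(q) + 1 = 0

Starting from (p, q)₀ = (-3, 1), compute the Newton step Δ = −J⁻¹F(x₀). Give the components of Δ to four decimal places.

At (-3, 1): F = (3.0000, 25.281718).
Jacobian J = [[-2·q, -2·p - 2·q], [4·p + q^2 - 4·q, 2·p·q - 4·p - exp(q)]].
At the point, J = [[-2.0000, 4.0000], [-15.0000, 3.281718]] (det J = 53.436564).
Solving J·Δ = −F gives Δ = (1.7082, 0.1041).

(1.7082, 0.1041)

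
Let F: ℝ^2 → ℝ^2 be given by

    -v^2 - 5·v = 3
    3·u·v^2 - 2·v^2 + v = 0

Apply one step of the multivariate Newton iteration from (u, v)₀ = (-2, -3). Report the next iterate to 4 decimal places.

At (-2, -3): F = (3.0000, -75.0000).
Jacobian J = [[0, -2·v - 5], [3·v^2, 6·u·v - 4·v + 1]].
At the point, J = [[0.0000, 1.0000], [27.0000, 49.0000]] (det J = -27.0000).
Solving J·Δ = −F gives Δ = (8.2222, -3.0000).
Then the next iterate is (u, v)₁ = (6.2222, -6.0000).

(6.2222, -6.0000)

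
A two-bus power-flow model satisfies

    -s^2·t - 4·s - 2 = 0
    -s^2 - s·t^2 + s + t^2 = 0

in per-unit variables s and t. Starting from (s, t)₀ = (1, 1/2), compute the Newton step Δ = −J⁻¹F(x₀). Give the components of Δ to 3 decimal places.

At (1, 1/2): F = (-6.500, 0.000).
Jacobian J = [[-2·s·t - 4, -s^2], [-2·s - t^2 + 1, -2·s·t + 2·t]].
At the point, J = [[-5.000, -1.000], [-1.250, 0.000]] (det J = -1.250).
Solving J·Δ = −F gives Δ = (0.000, -6.500).

(0.000, -6.500)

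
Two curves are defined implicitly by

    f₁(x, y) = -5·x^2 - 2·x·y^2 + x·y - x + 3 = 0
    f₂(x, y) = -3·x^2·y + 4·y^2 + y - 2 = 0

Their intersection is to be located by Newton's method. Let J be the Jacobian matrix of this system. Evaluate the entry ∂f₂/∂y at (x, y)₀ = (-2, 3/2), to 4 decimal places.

∂f₂/∂y = -3·x^2 + 8·y + 1.
At (-2, 3/2) this is 1.0000.

1.0000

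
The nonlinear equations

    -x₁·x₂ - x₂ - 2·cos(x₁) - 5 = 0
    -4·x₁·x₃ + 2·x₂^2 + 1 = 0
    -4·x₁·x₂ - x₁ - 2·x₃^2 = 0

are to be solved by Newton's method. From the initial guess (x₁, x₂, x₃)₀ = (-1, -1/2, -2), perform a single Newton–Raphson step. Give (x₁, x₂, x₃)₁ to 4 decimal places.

(-6.1402, -10.6379, 4.8365)

At (-1, -1/2, -2): F = (-6.080605, -6.5000, -9.0000).
Jacobian J = [[-x₂ + 2·sin(x₁), -x₁ - 1, 0], [-4·x₃, 4·x₂, -4·x₁], [-4·x₂ - 1, -4·x₁, -4·x₃]].
At the point, J = [[-1.182942, 0.0000, 0.0000], [8.0000, -2.0000, 4.0000], [1.0000, 4.0000, 8.0000]] (det J = 37.854143).
Solving J·Δ = −F gives Δ = (-5.1402, -10.1379, 6.8365).
Then the next iterate is (x₁, x₂, x₃)₁ = (-6.1402, -10.6379, 4.8365).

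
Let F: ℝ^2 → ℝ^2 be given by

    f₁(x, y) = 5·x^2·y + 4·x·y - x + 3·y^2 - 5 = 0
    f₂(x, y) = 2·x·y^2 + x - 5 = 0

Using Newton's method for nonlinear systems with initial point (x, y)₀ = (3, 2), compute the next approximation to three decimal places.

At (3, 2): F = (118.000, 22.000).
Jacobian J = [[10·x·y + 4·y - 1, 5·x^2 + 4·x + 6·y], [2·y^2 + 1, 4·x·y]].
At the point, J = [[67.000, 69.000], [9.000, 24.000]] (det J = 987.000).
Solving J·Δ = −F gives Δ = (-1.331, -0.417).
Then the next iterate is (x, y)₁ = (1.669, 1.583).

(1.669, 1.583)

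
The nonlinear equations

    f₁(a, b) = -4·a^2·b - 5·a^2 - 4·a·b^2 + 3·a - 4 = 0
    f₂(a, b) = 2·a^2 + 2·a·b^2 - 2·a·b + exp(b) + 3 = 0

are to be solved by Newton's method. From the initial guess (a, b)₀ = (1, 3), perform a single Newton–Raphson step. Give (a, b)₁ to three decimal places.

At (1, 3): F = (-54.000, 37.08554).
Jacobian J = [[-8·a·b - 10·a - 4·b^2 + 3, -4·a^2 - 8·a·b], [4·a + 2·b^2 - 2·b, 4·a·b - 2·a + exp(b)]].
At the point, J = [[-67.000, -28.000], [16.000, 30.08554]] (det J = -1567.73097).
Solving J·Δ = −F gives Δ = (-0.374, -1.034).
Then the next iterate is (a, b)₁ = (0.626, 1.966).

(0.626, 1.966)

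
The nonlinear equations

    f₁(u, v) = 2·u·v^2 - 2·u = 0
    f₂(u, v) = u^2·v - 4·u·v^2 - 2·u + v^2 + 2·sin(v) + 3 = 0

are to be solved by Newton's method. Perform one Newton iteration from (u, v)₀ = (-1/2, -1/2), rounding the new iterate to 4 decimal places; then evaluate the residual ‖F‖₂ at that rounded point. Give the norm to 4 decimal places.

2.6921

At (-1/2, -1/2): F = (0.7500, 3.666149).
Jacobian J = [[2·v^2 - 2, 4·u·v], [2·u·v - 4·v^2 - 2, u^2 - 8·u·v + 2·v + 2·cos(v)]].
At the point, J = [[-1.5000, 1.0000], [-2.5000, -0.994835]] (det J = 3.992252).
Solving J·Δ = −F gives Δ = (1.1052, 0.9078).
Then the next iterate is (u, v)₁ = (0.6052, 0.4078).
Re-evaluating at (0.6052, 0.4078): F = (-1.009109, 2.495865), so ‖F‖₂ = 2.6921.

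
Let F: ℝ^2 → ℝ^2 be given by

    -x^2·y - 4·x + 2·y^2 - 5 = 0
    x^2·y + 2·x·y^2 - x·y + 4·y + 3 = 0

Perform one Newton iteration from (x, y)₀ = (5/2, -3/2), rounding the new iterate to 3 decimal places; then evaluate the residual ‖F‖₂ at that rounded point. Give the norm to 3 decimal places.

At (5/2, -3/2): F = (-1.125, 2.625).
Jacobian J = [[-2·x·y - 4, -x^2 + 4·y], [2·x·y + 2·y^2 - y, x^2 + 4·x·y - x + 4]].
At the point, J = [[3.500, -12.250], [-1.500, -7.250]] (det J = -43.750).
Solving J·Δ = −F gives Δ = (0.921, 0.171).
Then the next iterate is (x, y)₁ = (3.421, -1.329).
Re-evaluating at (3.421, -1.329): F = (0.40209, -1.23848), so ‖F‖₂ = 1.302.

1.302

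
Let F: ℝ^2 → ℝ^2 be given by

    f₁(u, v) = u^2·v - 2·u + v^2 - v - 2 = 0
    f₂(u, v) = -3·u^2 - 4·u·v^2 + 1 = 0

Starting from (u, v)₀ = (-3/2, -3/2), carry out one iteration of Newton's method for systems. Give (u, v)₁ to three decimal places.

(-1.749, -1.069)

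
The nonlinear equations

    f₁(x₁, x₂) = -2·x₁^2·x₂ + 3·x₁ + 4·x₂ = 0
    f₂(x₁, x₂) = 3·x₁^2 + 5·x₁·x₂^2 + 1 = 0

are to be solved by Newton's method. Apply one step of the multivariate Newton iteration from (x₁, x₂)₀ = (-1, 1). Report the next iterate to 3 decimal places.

At (-1, 1): F = (-1.000, -1.000).
Jacobian J = [[-4·x₁·x₂ + 3, -2·x₁^2 + 4], [6·x₁ + 5·x₂^2, 10·x₁·x₂]].
At the point, J = [[7.000, 2.000], [-1.000, -10.000]] (det J = -68.000).
Solving J·Δ = −F gives Δ = (0.176, -0.118).
Then the next iterate is (x₁, x₂)₁ = (-0.824, 0.882).

(-0.824, 0.882)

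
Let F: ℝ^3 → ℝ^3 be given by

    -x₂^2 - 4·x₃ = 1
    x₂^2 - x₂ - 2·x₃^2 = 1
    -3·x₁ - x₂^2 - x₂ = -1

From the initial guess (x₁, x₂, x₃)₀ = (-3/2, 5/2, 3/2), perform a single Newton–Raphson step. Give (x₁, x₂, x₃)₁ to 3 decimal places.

(0.569, 0.924, 0.158)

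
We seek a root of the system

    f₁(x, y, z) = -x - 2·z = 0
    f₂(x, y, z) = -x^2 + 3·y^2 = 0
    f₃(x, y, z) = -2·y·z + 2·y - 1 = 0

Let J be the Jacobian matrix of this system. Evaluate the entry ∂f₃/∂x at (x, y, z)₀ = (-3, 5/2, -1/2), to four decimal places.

∂f₃/∂x = 0.
At (-3, 5/2, -1/2) this is 0.0000.

0.0000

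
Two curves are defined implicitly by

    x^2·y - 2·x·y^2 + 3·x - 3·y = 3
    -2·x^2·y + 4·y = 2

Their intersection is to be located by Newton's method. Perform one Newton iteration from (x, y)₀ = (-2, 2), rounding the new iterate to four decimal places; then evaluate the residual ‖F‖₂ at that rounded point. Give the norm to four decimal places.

2.1164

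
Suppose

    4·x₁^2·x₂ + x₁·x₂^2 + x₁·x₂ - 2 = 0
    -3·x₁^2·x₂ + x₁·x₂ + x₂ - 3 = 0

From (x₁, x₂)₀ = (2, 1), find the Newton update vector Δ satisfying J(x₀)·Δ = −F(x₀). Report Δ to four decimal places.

(-1.2750, 0.2250)

At (2, 1): F = (18.0000, -12.0000).
Jacobian J = [[8·x₁·x₂ + x₂^2 + x₂, 4·x₁^2 + 2·x₁·x₂ + x₁], [-6·x₁·x₂ + x₂, -3·x₁^2 + x₁ + 1]].
At the point, J = [[18.0000, 22.0000], [-11.0000, -9.0000]] (det J = 80.0000).
Solving J·Δ = −F gives Δ = (-1.2750, 0.2250).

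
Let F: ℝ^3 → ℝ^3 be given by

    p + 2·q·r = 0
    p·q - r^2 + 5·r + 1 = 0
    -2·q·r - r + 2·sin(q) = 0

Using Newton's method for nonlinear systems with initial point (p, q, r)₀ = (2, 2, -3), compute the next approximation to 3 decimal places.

(-2.665, 1.351, -0.307)

At (2, 2, -3): F = (-10.000, -19.000, 16.81859).
Jacobian J = [[1, 2·r, 2·q], [q, p, -2·r + 5], [0, -2·r + 2·cos(q), -2·q - 1]].
At the point, J = [[1.000, -6.000, 4.000], [2.000, 2.000, 11.000], [0.000, 5.16771, -5.000]] (det J = -85.50312).
Solving J·Δ = −F gives Δ = (-4.665, -0.649, 2.693).
Then the next iterate is (p, q, r)₁ = (-2.665, 1.351, -0.307).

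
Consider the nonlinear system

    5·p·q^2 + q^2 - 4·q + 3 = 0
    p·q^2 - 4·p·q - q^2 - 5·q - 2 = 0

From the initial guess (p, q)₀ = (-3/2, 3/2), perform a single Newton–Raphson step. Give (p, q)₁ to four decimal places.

(-1.6822, 0.6628)

At (-3/2, 3/2): F = (-17.6250, -6.1250).
Jacobian J = [[5·q^2, 10·p·q + 2·q - 4], [q^2 - 4·q, 2·p·q - 4·p - 2·q - 5]].
At the point, J = [[11.2500, -23.5000], [-3.7500, -6.5000]] (det J = -161.2500).
Solving J·Δ = −F gives Δ = (-0.1822, -0.8372).
Then the next iterate is (p, q)₁ = (-1.6822, 0.6628).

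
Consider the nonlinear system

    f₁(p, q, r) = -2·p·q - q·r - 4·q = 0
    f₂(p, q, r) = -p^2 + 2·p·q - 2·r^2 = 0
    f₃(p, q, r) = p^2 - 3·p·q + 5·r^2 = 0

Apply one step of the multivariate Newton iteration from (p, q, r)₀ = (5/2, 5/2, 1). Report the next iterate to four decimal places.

At (5/2, 5/2, 1): F = (-25.0000, 4.2500, -7.5000).
Jacobian J = [[-2·q, -2·p - r - 4, -q], [-2·p + 2·q, 2·p, -4·r], [2·p - 3·q, -3·p, 10·r]].
At the point, J = [[-5.0000, -10.0000, -2.5000], [0.0000, 5.0000, -4.0000], [-2.5000, -7.5000, 10.0000]] (det J = -231.2500).
Solving J·Δ = −F gives Δ = (-1.6824, -1.4662, -0.7703).
Then the next iterate is (p, q, r)₁ = (0.8176, 1.0338, 0.2297).

(0.8176, 1.0338, 0.2297)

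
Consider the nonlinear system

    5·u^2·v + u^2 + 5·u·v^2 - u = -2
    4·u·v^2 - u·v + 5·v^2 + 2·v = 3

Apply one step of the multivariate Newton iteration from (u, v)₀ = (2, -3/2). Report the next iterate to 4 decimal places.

(1.4453, -0.9763)

At (2, -3/2): F = (-3.5000, 26.2500).
Jacobian J = [[10·u·v + 2·u + 5·v^2 - 1, 5·u^2 + 10·u·v], [4·v^2 - v, 8·u·v - u + 10·v + 2]].
At the point, J = [[-15.7500, -10.0000], [10.5000, -39.0000]] (det J = 719.2500).
Solving J·Δ = −F gives Δ = (-0.5547, 0.5237).
Then the next iterate is (u, v)₁ = (1.4453, -0.9763).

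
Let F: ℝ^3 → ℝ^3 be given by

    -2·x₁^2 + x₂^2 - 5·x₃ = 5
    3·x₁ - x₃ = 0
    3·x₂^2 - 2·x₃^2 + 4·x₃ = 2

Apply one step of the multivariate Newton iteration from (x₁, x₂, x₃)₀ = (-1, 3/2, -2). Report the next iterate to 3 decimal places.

(-0.217, 0.953, -0.652)

At (-1, 3/2, -2): F = (5.250, -1.000, -11.250).
Jacobian J = [[-4·x₁, 2·x₂, -5], [3, 0, -1], [0, 6·x₂, -4·x₃ + 4]].
At the point, J = [[4.000, 3.000, -5.000], [3.000, 0.000, -1.000], [0.000, 9.000, 12.000]] (det J = -207.000).
Solving J·Δ = −F gives Δ = (0.783, -0.547, 1.348).
Then the next iterate is (x₁, x₂, x₃)₁ = (-0.217, 0.953, -0.652).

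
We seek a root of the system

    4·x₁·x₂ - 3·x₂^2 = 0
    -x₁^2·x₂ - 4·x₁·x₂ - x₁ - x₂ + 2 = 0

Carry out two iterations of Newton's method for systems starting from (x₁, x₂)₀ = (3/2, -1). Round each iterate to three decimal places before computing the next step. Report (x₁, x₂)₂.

At (3/2, -1): F = (-9.000, 9.750).
Jacobian J = [[4·x₂, 4·x₁ - 6·x₂], [-2·x₁·x₂ - 4·x₂ - 1, -x₁^2 - 4·x₁ - 1]].
At the point, J = [[-4.000, 12.000], [6.000, -9.250]] (det J = -35.000).
Solving J·Δ = −F gives Δ = (-0.964, 0.429).
Then the next iterate is (x₁, x₂)₁ = (0.536, -0.571).
Round to (0.536, -0.571) and repeat: F = (-2.20235, 3.42327), J = [[-2.284, 5.570], [1.89611, -3.43130]].
Δ = (-4.225, -1.337), so (x₁, x₂)₂ = (-3.689, -1.908).

(-3.689, -1.908)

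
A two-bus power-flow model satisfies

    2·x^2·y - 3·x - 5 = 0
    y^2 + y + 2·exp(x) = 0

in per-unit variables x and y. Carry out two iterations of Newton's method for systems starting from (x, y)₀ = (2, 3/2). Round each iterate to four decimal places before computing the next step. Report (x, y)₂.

(22.2571, -6.1906)

At (2, 3/2): F = (1.0000, 18.528112).
Jacobian J = [[4·x·y - 3, 2·x^2], [2·exp(x), 2·y + 1]].
At the point, J = [[9.0000, 8.0000], [14.778112, 4.0000]] (det J = -82.224898).
Solving J·Δ = −F gives Δ = (-1.7540, 1.8483).
Then the next iterate is (x, y)₁ = (0.2460, 3.3483).
Round to (0.2460, 3.3483) and repeat: F = (-5.332749, 17.117212), J = [[0.294727, 0.121032], [2.557799, 7.6966]].
Δ = (22.0111, -9.5389), so (x, y)₂ = (22.2571, -6.1906).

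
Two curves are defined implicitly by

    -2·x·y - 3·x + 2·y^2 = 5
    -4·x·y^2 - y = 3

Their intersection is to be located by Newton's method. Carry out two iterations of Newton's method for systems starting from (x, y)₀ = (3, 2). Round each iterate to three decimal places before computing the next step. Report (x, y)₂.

At (3, 2): F = (-18.000, -53.000).
Jacobian J = [[-2·y - 3, -2·x + 4·y], [-4·y^2, -8·x·y - 1]].
At the point, J = [[-7.000, 2.000], [-16.000, -49.000]] (det J = 375.000).
Solving J·Δ = −F gives Δ = (-2.635, -0.221).
Then the next iterate is (x, y)₁ = (0.365, 1.779).
Round to (0.365, 1.779) and repeat: F = (-1.06399, -9.39967), J = [[-6.558, 6.386], [-12.65936, -6.19468]].
Δ = (-0.548, -0.397), so (x, y)₂ = (-0.183, 1.382).

(-0.183, 1.382)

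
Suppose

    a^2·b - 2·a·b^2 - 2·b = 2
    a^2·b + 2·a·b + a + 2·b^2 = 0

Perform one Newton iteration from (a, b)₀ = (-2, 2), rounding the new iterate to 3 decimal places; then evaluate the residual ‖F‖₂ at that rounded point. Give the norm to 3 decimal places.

4.875

At (-2, 2): F = (18.000, 6.000).
Jacobian J = [[2·a·b - 2·b^2, a^2 - 4·a·b - 2], [2·a·b + 2·b + 1, a^2 + 2·a + 4·b]].
At the point, J = [[-16.000, 18.000], [-3.000, 8.000]] (det J = -74.000).
Solving J·Δ = −F gives Δ = (0.486, -0.568).
Then the next iterate is (a, b)₁ = (-1.514, 1.432).
Re-evaluating at (-1.514, 1.432): F = (4.62771, 1.53358), so ‖F‖₂ = 4.875.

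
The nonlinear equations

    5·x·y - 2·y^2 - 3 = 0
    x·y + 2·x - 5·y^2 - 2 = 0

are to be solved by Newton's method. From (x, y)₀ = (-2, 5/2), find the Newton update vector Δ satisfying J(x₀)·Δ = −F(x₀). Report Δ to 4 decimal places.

At (-2, 5/2): F = (-40.5000, -42.2500).
Jacobian J = [[5·y, 5·x - 4·y], [y + 2, x - 10·y]].
At the point, J = [[12.5000, -20.0000], [4.5000, -27.0000]] (det J = -247.5000).
Solving J·Δ = −F gives Δ = (1.0040, -1.3975).

(1.0040, -1.3975)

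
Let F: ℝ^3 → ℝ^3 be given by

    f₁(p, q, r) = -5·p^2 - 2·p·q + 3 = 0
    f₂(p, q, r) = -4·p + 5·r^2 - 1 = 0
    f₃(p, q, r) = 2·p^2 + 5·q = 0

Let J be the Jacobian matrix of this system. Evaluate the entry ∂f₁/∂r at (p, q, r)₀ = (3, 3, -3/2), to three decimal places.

∂f₁/∂r = 0.
At (3, 3, -3/2) this is 0.000.

0.000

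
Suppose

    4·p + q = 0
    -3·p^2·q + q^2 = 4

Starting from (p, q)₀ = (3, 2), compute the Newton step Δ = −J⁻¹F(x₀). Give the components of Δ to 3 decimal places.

At (3, 2): F = (14.000, -54.000).
Jacobian J = [[4, 1], [-6·p·q, -3·p^2 + 2·q]].
At the point, J = [[4.000, 1.000], [-36.000, -23.000]] (det J = -56.000).
Solving J·Δ = −F gives Δ = (-4.786, 5.143).

(-4.786, 5.143)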